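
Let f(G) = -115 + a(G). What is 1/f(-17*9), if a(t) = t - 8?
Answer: -1/276 ≈ -0.0036232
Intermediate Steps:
a(t) = -8 + t
f(G) = -123 + G (f(G) = -115 + (-8 + G) = -123 + G)
1/f(-17*9) = 1/(-123 - 17*9) = 1/(-123 - 153) = 1/(-276) = -1/276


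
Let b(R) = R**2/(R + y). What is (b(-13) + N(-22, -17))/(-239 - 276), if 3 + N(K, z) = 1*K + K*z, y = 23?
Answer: -3659/5150 ≈ -0.71049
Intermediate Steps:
N(K, z) = -3 + K + K*z (N(K, z) = -3 + (1*K + K*z) = -3 + (K + K*z) = -3 + K + K*z)
b(R) = R**2/(23 + R) (b(R) = R**2/(R + 23) = R**2/(23 + R))
(b(-13) + N(-22, -17))/(-239 - 276) = ((-13)**2/(23 - 13) + (-3 - 22 - 22*(-17)))/(-239 - 276) = (169/10 + (-3 - 22 + 374))/(-515) = (169*(1/10) + 349)*(-1/515) = (169/10 + 349)*(-1/515) = (3659/10)*(-1/515) = -3659/5150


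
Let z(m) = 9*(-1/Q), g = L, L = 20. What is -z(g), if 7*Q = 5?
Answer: 63/5 ≈ 12.600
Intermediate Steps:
Q = 5/7 (Q = (1/7)*5 = 5/7 ≈ 0.71429)
g = 20
z(m) = -63/5 (z(m) = 9*(-1/5/7) = 9*(-1*7/5) = 9*(-7/5) = -63/5)
-z(g) = -1*(-63/5) = 63/5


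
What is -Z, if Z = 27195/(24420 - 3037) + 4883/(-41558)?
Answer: -1025756621/888634714 ≈ -1.1543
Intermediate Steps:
Z = 1025756621/888634714 (Z = 27195/21383 + 4883*(-1/41558) = 27195*(1/21383) - 4883/41558 = 27195/21383 - 4883/41558 = 1025756621/888634714 ≈ 1.1543)
-Z = -1*1025756621/888634714 = -1025756621/888634714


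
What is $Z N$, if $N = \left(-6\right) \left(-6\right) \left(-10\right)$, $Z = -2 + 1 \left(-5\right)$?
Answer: $2520$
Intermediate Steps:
$Z = -7$ ($Z = -2 - 5 = -7$)
$N = -360$ ($N = 36 \left(-10\right) = -360$)
$Z N = \left(-7\right) \left(-360\right) = 2520$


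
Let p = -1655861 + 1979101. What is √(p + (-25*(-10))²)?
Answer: 6*√10715 ≈ 621.08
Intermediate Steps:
p = 323240
√(p + (-25*(-10))²) = √(323240 + (-25*(-10))²) = √(323240 + 250²) = √(323240 + 62500) = √385740 = 6*√10715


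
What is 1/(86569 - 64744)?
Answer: 1/21825 ≈ 4.5819e-5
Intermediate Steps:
1/(86569 - 64744) = 1/21825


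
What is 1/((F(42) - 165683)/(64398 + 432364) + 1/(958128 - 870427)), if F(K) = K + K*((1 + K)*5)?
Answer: -6223789166/1962063507 ≈ -3.1721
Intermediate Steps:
F(K) = K + K*(5 + 5*K)
1/((F(42) - 165683)/(64398 + 432364) + 1/(958128 - 870427)) = 1/((42*(6 + 5*42) - 165683)/(64398 + 432364) + 1/(958128 - 870427)) = 1/((42*(6 + 210) - 165683)/496762 + 1/87701) = 1/((42*216 - 165683)*(1/496762) + 1/87701) = 1/((9072 - 165683)*(1/496762) + 1/87701) = 1/(-156611*1/496762 + 1/87701) = 1/(-22373/70966 + 1/87701) = 1/(-1962063507/6223789166) = -6223789166/1962063507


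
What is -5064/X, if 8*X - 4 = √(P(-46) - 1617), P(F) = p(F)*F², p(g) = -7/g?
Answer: -54016/437 + 13504*I*√1295/437 ≈ -123.61 + 1112.0*I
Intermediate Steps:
P(F) = -7*F (P(F) = (-7/F)*F² = -7*F)
X = ½ + I*√1295/8 (X = ½ + √(-7*(-46) - 1617)/8 = ½ + √(322 - 1617)/8 = ½ + √(-1295)/8 = ½ + (I*√1295)/8 = ½ + I*√1295/8 ≈ 0.5 + 4.4983*I)
-5064/X = -5064/(½ + I*√1295/8)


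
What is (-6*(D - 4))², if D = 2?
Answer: 144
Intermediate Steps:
(-6*(D - 4))² = (-6*(2 - 4))² = (-6*(-2))² = 12² = 144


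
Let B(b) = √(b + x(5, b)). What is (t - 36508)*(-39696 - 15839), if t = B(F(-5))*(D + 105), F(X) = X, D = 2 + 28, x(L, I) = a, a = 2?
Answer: 2027471780 - 7497225*I*√3 ≈ 2.0275e+9 - 1.2986e+7*I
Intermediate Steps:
x(L, I) = 2
D = 30
B(b) = √(2 + b) (B(b) = √(b + 2) = √(2 + b))
t = 135*I*√3 (t = √(2 - 5)*(30 + 105) = √(-3)*135 = (I*√3)*135 = 135*I*√3 ≈ 233.83*I)
(t - 36508)*(-39696 - 15839) = (135*I*√3 - 36508)*(-39696 - 15839) = (-36508 + 135*I*√3)*(-55535) = 2027471780 - 7497225*I*√3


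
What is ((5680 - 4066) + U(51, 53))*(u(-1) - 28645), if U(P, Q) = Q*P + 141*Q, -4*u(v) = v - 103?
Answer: -337418010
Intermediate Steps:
u(v) = 103/4 - v/4 (u(v) = -(v - 103)/4 = -(-103 + v)/4 = 103/4 - v/4)
U(P, Q) = 141*Q + P*Q (U(P, Q) = P*Q + 141*Q = 141*Q + P*Q)
((5680 - 4066) + U(51, 53))*(u(-1) - 28645) = ((5680 - 4066) + 53*(141 + 51))*((103/4 - ¼*(-1)) - 28645) = (1614 + 53*192)*((103/4 + ¼) - 28645) = (1614 + 10176)*(26 - 28645) = 11790*(-28619) = -337418010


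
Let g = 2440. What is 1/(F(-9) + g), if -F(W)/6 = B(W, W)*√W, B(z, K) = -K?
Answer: 610/1494961 + 81*I/2989922 ≈ 0.00040804 + 2.7091e-5*I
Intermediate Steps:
F(W) = 6*W^(3/2) (F(W) = -6*(-W)*√W = -(-6)*W^(3/2) = 6*W^(3/2))
1/(F(-9) + g) = 1/(6*(-9)^(3/2) + 2440) = 1/(6*(-27*I) + 2440) = 1/(-162*I + 2440) = 1/(2440 - 162*I) = (2440 + 162*I)/5979844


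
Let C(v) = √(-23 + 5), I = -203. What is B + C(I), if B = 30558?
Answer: 30558 + 3*I*√2 ≈ 30558.0 + 4.2426*I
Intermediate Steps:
C(v) = 3*I*√2 (C(v) = √(-18) = 3*I*√2)
B + C(I) = 30558 + 3*I*√2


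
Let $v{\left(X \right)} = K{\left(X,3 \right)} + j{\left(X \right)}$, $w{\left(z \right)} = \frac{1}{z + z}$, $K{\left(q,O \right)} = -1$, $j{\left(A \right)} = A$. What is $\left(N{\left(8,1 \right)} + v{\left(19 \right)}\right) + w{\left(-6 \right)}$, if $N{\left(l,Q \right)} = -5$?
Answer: $\frac{155}{12} \approx 12.917$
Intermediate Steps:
$w{\left(z \right)} = \frac{1}{2 z}$
$v{\left(X \right)} = -1 + X$
$\left(N{\left(8,1 \right)} + v{\left(19 \right)}\right) + w{\left(-6 \right)} = \left(-5 + \left(-1 + 19\right)\right) + \frac{1}{2 \left(-6\right)} = \left(-5 + 18\right) + \frac{1}{2} \left(- \frac{1}{6}\right) = 13 - \frac{1}{12} = \frac{155}{12}$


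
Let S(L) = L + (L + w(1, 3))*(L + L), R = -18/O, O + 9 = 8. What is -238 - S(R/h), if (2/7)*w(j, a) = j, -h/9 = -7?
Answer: -11782/49 ≈ -240.45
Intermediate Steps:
O = -1 (O = -9 + 8 = -1)
h = 63 (h = -9*(-7) = 63)
w(j, a) = 7*j/2
R = 18 (R = -18/(-1) = -18*(-1) = 18)
S(L) = L + 2*L*(7/2 + L) (S(L) = L + (L + (7/2)*1)*(L + L) = L + (L + 7/2)*(2*L) = L + (7/2 + L)*(2*L) = L + 2*L*(7/2 + L))
-238 - S(R/h) = -238 - 2*18/63*(4 + 18/63) = -238 - 2*18*(1/63)*(4 + 18*(1/63)) = -238 - 2*2*(4 + 2/7)/7 = -238 - 2*2*30/(7*7) = -238 - 1*120/49 = -238 - 120/49 = -11782/49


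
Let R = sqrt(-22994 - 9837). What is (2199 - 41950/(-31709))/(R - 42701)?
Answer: -2979250520741/57818451628488 - 69770041*I*sqrt(32831)/57818451628488 ≈ -0.051528 - 0.00021865*I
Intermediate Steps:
R = I*sqrt(32831) (R = sqrt(-32831) = I*sqrt(32831) ≈ 181.19*I)
(2199 - 41950/(-31709))/(R - 42701) = (2199 - 41950/(-31709))/(I*sqrt(32831) - 42701) = (2199 - 41950*(-1/31709))/(-42701 + I*sqrt(32831)) = (2199 + 41950/31709)/(-42701 + I*sqrt(32831)) = 69770041/(31709*(-42701 + I*sqrt(32831)))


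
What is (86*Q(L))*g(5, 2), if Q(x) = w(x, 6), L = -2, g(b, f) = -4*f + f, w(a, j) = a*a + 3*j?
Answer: -11352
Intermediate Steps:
w(a, j) = a**2 + 3*j
g(b, f) = -3*f
Q(x) = 18 + x**2 (Q(x) = x**2 + 3*6 = x**2 + 18 = 18 + x**2)
(86*Q(L))*g(5, 2) = (86*(18 + (-2)**2))*(-3*2) = (86*(18 + 4))*(-6) = (86*22)*(-6) = 1892*(-6) = -11352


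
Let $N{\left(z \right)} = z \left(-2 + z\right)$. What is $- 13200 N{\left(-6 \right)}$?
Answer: $-633600$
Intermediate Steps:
$- 13200 N{\left(-6 \right)} = - 13200 \left(- 6 \left(-2 - 6\right)\right) = - 13200 \left(\left(-6\right) \left(-8\right)\right) = \left(-13200\right) 48 = -633600$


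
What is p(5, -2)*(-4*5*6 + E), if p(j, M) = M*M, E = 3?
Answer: -468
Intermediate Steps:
p(j, M) = M²
p(5, -2)*(-4*5*6 + E) = (-2)²*(-4*5*6 + 3) = 4*(-20*6 + 3) = 4*(-120 + 3) = 4*(-117) = -468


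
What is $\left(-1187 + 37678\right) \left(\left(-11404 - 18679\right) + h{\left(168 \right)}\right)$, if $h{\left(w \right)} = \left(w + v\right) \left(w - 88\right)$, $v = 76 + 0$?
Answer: $-385454433$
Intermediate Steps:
$v = 76$
$h{\left(w \right)} = \left(-88 + w\right) \left(76 + w\right)$ ($h{\left(w \right)} = \left(w + 76\right) \left(w - 88\right) = \left(76 + w\right) \left(-88 + w\right) = \left(-88 + w\right) \left(76 + w\right)$)
$\left(-1187 + 37678\right) \left(\left(-11404 - 18679\right) + h{\left(168 \right)}\right) = \left(-1187 + 37678\right) \left(\left(-11404 - 18679\right) - \left(8704 - 28224\right)\right) = 36491 \left(\left(-11404 - 18679\right) - -19520\right) = 36491 \left(-30083 + 19520\right) = 36491 \left(-10563\right) = -385454433$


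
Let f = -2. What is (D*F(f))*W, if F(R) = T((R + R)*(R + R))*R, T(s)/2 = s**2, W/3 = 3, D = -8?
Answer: 73728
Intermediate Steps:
W = 9 (W = 3*3 = 9)
T(s) = 2*s**2
F(R) = 32*R**5 (F(R) = (2*((R + R)*(R + R))**2)*R = (2*((2*R)*(2*R))**2)*R = (2*(4*R**2)**2)*R = (2*(16*R**4))*R = (32*R**4)*R = 32*R**5)
(D*F(f))*W = -256*(-2)**5*9 = -256*(-32)*9 = -8*(-1024)*9 = 8192*9 = 73728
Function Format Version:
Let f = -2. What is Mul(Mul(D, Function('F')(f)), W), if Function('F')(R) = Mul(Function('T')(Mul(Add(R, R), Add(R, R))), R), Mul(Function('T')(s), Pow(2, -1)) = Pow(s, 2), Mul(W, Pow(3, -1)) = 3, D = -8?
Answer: 73728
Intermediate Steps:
W = 9 (W = Mul(3, 3) = 9)
Function('T')(s) = Mul(2, Pow(s, 2))
Function('F')(R) = Mul(32, Pow(R, 5)) (Function('F')(R) = Mul(Mul(2, Pow(Mul(Add(R, R), Add(R, R)), 2)), R) = Mul(Mul(2, Pow(Mul(Mul(2, R), Mul(2, R)), 2)), R) = Mul(Mul(2, Pow(Mul(4, Pow(R, 2)), 2)), R) = Mul(Mul(2, Mul(16, Pow(R, 4))), R) = Mul(Mul(32, Pow(R, 4)), R) = Mul(32, Pow(R, 5)))
Mul(Mul(D, Function('F')(f)), W) = Mul(Mul(-8, Mul(32, Pow(-2, 5))), 9) = Mul(Mul(-8, Mul(32, -32)), 9) = Mul(Mul(-8, -1024), 9) = Mul(8192, 9) = 73728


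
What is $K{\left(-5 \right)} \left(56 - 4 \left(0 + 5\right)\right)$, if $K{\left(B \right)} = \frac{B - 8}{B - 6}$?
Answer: $\frac{468}{11} \approx 42.545$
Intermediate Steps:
$K{\left(B \right)} = \frac{-8 + B}{-6 + B}$
$K{\left(-5 \right)} \left(56 - 4 \left(0 + 5\right)\right) = \frac{-8 - 5}{-6 - 5} \left(56 - 4 \left(0 + 5\right)\right) = \frac{1}{-11} \left(-13\right) \left(56 - 20\right) = \left(- \frac{1}{11}\right) \left(-13\right) \left(56 - 20\right) = \frac{13}{11} \cdot 36 = \frac{468}{11}$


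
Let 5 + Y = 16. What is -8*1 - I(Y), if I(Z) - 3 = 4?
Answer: -15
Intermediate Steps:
Y = 11 (Y = -5 + 16 = 11)
I(Z) = 7 (I(Z) = 3 + 4 = 7)
-8*1 - I(Y) = -8*1 - 1*7 = -8 - 7 = -15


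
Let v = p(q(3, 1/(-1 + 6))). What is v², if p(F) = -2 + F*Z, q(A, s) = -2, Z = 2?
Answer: 36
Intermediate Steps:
p(F) = -2 + 2*F (p(F) = -2 + F*2 = -2 + 2*F)
v = -6 (v = -2 + 2*(-2) = -2 - 4 = -6)
v² = (-6)² = 36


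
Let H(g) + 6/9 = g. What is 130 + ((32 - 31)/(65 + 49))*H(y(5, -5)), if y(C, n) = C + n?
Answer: 22229/171 ≈ 129.99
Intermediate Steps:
H(g) = -⅔ + g
130 + ((32 - 31)/(65 + 49))*H(y(5, -5)) = 130 + ((32 - 31)/(65 + 49))*(-⅔ + (5 - 5)) = 130 + (1/114)*(-⅔ + 0) = 130 + (1*(1/114))*(-⅔) = 130 + (1/114)*(-⅔) = 130 - 1/171 = 22229/171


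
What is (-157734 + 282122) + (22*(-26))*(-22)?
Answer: 136972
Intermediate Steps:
(-157734 + 282122) + (22*(-26))*(-22) = 124388 - 572*(-22) = 124388 + 12584 = 136972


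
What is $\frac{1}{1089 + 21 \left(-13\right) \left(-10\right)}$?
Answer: $\frac{1}{3819} \approx 0.00026185$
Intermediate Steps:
$\frac{1}{1089 + 21 \left(-13\right) \left(-10\right)} = \frac{1}{1089 - -2730} = \frac{1}{1089 + 2730} = \frac{1}{3819}$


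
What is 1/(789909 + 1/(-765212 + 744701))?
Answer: 20511/16201823498 ≈ 1.2660e-6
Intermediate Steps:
1/(789909 + 1/(-765212 + 744701)) = 1/(789909 + 1/(-20511)) = 1/(789909 - 1/20511) = 1/(16201823498/20511) = 20511/16201823498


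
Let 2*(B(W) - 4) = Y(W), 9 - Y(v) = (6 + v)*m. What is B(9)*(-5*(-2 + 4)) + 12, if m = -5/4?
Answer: -667/4 ≈ -166.75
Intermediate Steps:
m = -5/4 (m = -5*¼ = -5/4 ≈ -1.2500)
Y(v) = 33/2 + 5*v/4 (Y(v) = 9 - (6 + v)*(-5)/4 = 9 - (-15/2 - 5*v/4) = 9 + (15/2 + 5*v/4) = 33/2 + 5*v/4)
B(W) = 49/4 + 5*W/8 (B(W) = 4 + (33/2 + 5*W/4)/2 = 4 + (33/4 + 5*W/8) = 49/4 + 5*W/8)
B(9)*(-5*(-2 + 4)) + 12 = (49/4 + (5/8)*9)*(-5*(-2 + 4)) + 12 = (49/4 + 45/8)*(-5*2) + 12 = (143/8)*(-10) + 12 = -715/4 + 12 = -667/4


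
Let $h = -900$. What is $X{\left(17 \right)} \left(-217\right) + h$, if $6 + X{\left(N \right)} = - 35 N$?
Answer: $129517$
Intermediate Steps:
$X{\left(N \right)} = -6 - 35 N$
$X{\left(17 \right)} \left(-217\right) + h = \left(-6 - 595\right) \left(-217\right) - 900 = \left(-601\right) \left(-217\right) - 900 = 130417 - 900 = 129517$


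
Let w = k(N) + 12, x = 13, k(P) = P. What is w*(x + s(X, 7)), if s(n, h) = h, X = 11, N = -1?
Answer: 220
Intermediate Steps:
w = 11 (w = -1 + 12 = 11)
w*(x + s(X, 7)) = 11*(13 + 7) = 11*20 = 220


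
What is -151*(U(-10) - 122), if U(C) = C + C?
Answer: 21442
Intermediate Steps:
U(C) = 2*C
-151*(U(-10) - 122) = -151*(2*(-10) - 122) = -151*(-20 - 122) = -151*(-142) = 21442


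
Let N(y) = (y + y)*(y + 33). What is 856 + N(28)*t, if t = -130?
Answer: -443224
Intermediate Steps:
N(y) = 2*y*(33 + y) (N(y) = (2*y)*(33 + y) = 2*y*(33 + y))
856 + N(28)*t = 856 + (2*28*(33 + 28))*(-130) = 856 + (2*28*61)*(-130) = 856 + 3416*(-130) = 856 - 444080 = -443224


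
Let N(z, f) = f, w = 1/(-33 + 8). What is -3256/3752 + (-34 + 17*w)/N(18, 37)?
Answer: -783098/433825 ≈ -1.8051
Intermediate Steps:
w = -1/25 (w = 1/(-25) = -1/25 ≈ -0.040000)
-3256/3752 + (-34 + 17*w)/N(18, 37) = -3256/3752 + (-34 + 17*(-1/25))/37 = -3256*1/3752 + (-34 - 17/25)*(1/37) = -407/469 - 867/25*1/37 = -407/469 - 867/925 = -783098/433825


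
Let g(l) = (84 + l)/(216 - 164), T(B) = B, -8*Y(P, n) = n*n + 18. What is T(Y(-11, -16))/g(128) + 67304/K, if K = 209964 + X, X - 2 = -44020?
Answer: -140640689/17590276 ≈ -7.9954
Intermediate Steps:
X = -44018 (X = 2 - 44020 = -44018)
Y(P, n) = -9/4 - n²/8 (Y(P, n) = -(n*n + 18)/8 = -(n² + 18)/8 = -(18 + n²)/8 = -9/4 - n²/8)
g(l) = 21/13 + l/52 (g(l) = (84 + l)/52 = (84 + l)*(1/52) = 21/13 + l/52)
K = 165946 (K = 209964 - 44018 = 165946)
T(Y(-11, -16))/g(128) + 67304/K = (-9/4 - ⅛*(-16)²)/(21/13 + (1/52)*128) + 67304/165946 = (-9/4 - ⅛*256)/(21/13 + 32/13) + 67304*(1/165946) = (-9/4 - 32)/(53/13) + 33652/82973 = -137/4*13/53 + 33652/82973 = -1781/212 + 33652/82973 = -140640689/17590276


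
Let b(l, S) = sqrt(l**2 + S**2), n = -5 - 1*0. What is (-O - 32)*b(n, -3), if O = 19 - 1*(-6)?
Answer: -57*sqrt(34) ≈ -332.36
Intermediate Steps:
O = 25 (O = 19 + 6 = 25)
n = -5 (n = -5 + 0 = -5)
b(l, S) = sqrt(S**2 + l**2)
(-O - 32)*b(n, -3) = (-1*25 - 32)*sqrt((-3)**2 + (-5)**2) = (-25 - 32)*sqrt(9 + 25) = -57*sqrt(34)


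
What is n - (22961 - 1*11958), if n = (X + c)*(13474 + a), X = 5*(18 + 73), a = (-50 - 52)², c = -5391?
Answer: -117872811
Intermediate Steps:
a = 10404 (a = (-102)² = 10404)
X = 455 (X = 5*91 = 455)
n = -117861808 (n = (455 - 5391)*(13474 + 10404) = -4936*23878 = -117861808)
n - (22961 - 1*11958) = -117861808 - (22961 - 1*11958) = -117861808 - (22961 - 11958) = -117861808 - 1*11003 = -117861808 - 11003 = -117872811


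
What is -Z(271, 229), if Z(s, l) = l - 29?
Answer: -200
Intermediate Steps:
Z(s, l) = -29 + l
-Z(271, 229) = -(-29 + 229) = -1*200 = -200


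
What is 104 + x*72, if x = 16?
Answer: 1256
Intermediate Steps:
104 + x*72 = 104 + 16*72 = 104 + 1152 = 1256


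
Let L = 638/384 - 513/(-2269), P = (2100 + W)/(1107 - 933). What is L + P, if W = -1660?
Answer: 18598141/4211264 ≈ 4.4163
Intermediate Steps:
P = 220/87 (P = (2100 - 1660)/(1107 - 933) = 440/174 = 440*(1/174) = 220/87 ≈ 2.5287)
L = 822307/435648 (L = 638*(1/384) - 513*(-1/2269) = 319/192 + 513/2269 = 822307/435648 ≈ 1.8875)
L + P = 822307/435648 + 220/87 = 18598141/4211264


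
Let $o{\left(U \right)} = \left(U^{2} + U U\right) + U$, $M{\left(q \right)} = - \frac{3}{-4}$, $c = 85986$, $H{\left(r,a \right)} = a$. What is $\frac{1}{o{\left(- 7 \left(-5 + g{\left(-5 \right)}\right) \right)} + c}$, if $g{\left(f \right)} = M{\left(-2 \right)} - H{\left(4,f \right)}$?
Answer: $\frac{8}{688287} \approx 1.1623 \cdot 10^{-5}$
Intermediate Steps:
$M{\left(q \right)} = \frac{3}{4}$ ($M{\left(q \right)} = \left(-3\right) \left(- \frac{1}{4}\right) = \frac{3}{4}$)
$g{\left(f \right)} = \frac{3}{4} - f$
$o{\left(U \right)} = U + 2 U^{2}$ ($o{\left(U \right)} = \left(U^{2} + U^{2}\right) + U = 2 U^{2} + U = U + 2 U^{2}$)
$\frac{1}{o{\left(- 7 \left(-5 + g{\left(-5 \right)}\right) \right)} + c} = \frac{1}{- 7 \left(-5 + \left(\frac{3}{4} - -5\right)\right) \left(1 + 2 \left(- 7 \left(-5 + \left(\frac{3}{4} - -5\right)\right)\right)\right) + 85986} = \frac{1}{- 7 \left(-5 + \left(\frac{3}{4} + 5\right)\right) \left(1 + 2 \left(- 7 \left(-5 + \left(\frac{3}{4} + 5\right)\right)\right)\right) + 85986} = \frac{1}{- 7 \left(-5 + \frac{23}{4}\right) \left(1 + 2 \left(- 7 \left(-5 + \frac{23}{4}\right)\right)\right) + 85986} = \frac{1}{\left(-7\right) \frac{3}{4} \left(1 + 2 \left(\left(-7\right) \frac{3}{4}\right)\right) + 85986} = \frac{1}{- \frac{21 \left(1 + 2 \left(- \frac{21}{4}\right)\right)}{4} + 85986} = \frac{1}{- \frac{21 \left(1 - \frac{21}{2}\right)}{4} + 85986} = \frac{1}{\left(- \frac{21}{4}\right) \left(- \frac{19}{2}\right) + 85986} = \frac{1}{\frac{399}{8} + 85986} = \frac{1}{\frac{688287}{8}} = \frac{8}{688287}$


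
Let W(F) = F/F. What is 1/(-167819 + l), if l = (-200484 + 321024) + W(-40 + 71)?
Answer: -1/47278 ≈ -2.1151e-5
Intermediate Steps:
W(F) = 1
l = 120541 (l = (-200484 + 321024) + 1 = 120540 + 1 = 120541)
1/(-167819 + l) = 1/(-167819 + 120541) = 1/(-47278) = -1/47278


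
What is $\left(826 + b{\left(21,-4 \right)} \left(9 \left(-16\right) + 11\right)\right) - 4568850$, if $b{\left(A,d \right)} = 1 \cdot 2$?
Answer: $-4568290$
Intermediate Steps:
$b{\left(A,d \right)} = 2$
$\left(826 + b{\left(21,-4 \right)} \left(9 \left(-16\right) + 11\right)\right) - 4568850 = \left(826 + 2 \left(9 \left(-16\right) + 11\right)\right) - 4568850 = \left(826 + 2 \left(-144 + 11\right)\right) - 4568850 = \left(826 + 2 \left(-133\right)\right) - 4568850 = \left(826 - 266\right) - 4568850 = 560 - 4568850 = -4568290$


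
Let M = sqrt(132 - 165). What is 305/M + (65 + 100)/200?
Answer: 33/40 - 305*I*sqrt(33)/33 ≈ 0.825 - 53.094*I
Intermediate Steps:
M = I*sqrt(33) (M = sqrt(-33) = I*sqrt(33) ≈ 5.7446*I)
305/M + (65 + 100)/200 = 305/((I*sqrt(33))) + (65 + 100)/200 = 305*(-I*sqrt(33)/33) + 165*(1/200) = -305*I*sqrt(33)/33 + 33/40 = 33/40 - 305*I*sqrt(33)/33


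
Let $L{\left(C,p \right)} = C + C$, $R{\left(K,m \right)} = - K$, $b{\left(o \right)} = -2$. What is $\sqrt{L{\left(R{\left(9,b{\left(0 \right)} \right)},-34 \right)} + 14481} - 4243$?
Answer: $-4243 + 3 \sqrt{1607} \approx -4122.7$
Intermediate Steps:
$L{\left(C,p \right)} = 2 C$
$\sqrt{L{\left(R{\left(9,b{\left(0 \right)} \right)},-34 \right)} + 14481} - 4243 = \sqrt{2 \left(\left(-1\right) 9\right) + 14481} - 4243 = \sqrt{2 \left(-9\right) + 14481} - 4243 = \sqrt{-18 + 14481} - 4243 = \sqrt{14463} - 4243 = 3 \sqrt{1607} - 4243 = -4243 + 3 \sqrt{1607}$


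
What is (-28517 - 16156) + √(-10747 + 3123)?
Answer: -44673 + 2*I*√1906 ≈ -44673.0 + 87.316*I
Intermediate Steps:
(-28517 - 16156) + √(-10747 + 3123) = -44673 + √(-7624) = -44673 + 2*I*√1906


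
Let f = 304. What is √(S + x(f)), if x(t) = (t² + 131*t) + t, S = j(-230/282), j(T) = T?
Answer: √2635091049/141 ≈ 364.06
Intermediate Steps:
S = -115/141 (S = -230/282 = -230*1/282 = -115/141 ≈ -0.81560)
x(t) = t² + 132*t
√(S + x(f)) = √(-115/141 + 304*(132 + 304)) = √(-115/141 + 304*436) = √(-115/141 + 132544) = √(18688589/141) = √2635091049/141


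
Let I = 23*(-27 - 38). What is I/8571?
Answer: -1495/8571 ≈ -0.17443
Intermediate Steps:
I = -1495 (I = 23*(-65) = -1495)
I/8571 = -1495/8571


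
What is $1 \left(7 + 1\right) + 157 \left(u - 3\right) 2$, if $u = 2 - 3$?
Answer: $-1248$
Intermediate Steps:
$u = -1$
$1 \left(7 + 1\right) + 157 \left(u - 3\right) 2 = 1 \left(7 + 1\right) + 157 \left(-1 - 3\right) 2 = 1 \cdot 8 + 157 \left(\left(-4\right) 2\right) = 8 + 157 \left(-8\right) = 8 - 1256 = -1248$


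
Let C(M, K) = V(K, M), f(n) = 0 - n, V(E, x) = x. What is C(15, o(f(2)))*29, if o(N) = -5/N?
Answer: 435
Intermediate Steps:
f(n) = -n
C(M, K) = M
C(15, o(f(2)))*29 = 15*29 = 435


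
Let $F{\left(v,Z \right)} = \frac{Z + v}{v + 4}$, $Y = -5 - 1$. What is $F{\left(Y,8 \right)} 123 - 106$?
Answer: $-229$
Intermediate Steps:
$Y = -6$
$F{\left(v,Z \right)} = \frac{Z + v}{4 + v}$
$F{\left(Y,8 \right)} 123 - 106 = \frac{8 - 6}{4 - 6} \cdot 123 - 106 = \frac{1}{-2} \cdot 2 \cdot 123 - 106 = \left(- \frac{1}{2}\right) 2 \cdot 123 - 106 = \left(-1\right) 123 - 106 = -123 - 106 = -229$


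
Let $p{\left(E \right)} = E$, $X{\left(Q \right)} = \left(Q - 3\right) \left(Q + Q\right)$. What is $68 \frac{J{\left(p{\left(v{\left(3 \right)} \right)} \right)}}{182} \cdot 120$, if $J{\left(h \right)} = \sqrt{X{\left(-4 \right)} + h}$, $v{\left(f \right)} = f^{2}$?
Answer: $\frac{4080 \sqrt{65}}{91} \approx 361.47$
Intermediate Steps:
$X{\left(Q \right)} = 2 Q \left(-3 + Q\right)$ ($X{\left(Q \right)} = \left(-3 + Q\right) 2 Q = 2 Q \left(-3 + Q\right)$)
$J{\left(h \right)} = \sqrt{56 + h}$ ($J{\left(h \right)} = \sqrt{2 \left(-4\right) \left(-3 - 4\right) + h} = \sqrt{2 \left(-4\right) \left(-7\right) + h} = \sqrt{56 + h}$)
$68 \frac{J{\left(p{\left(v{\left(3 \right)} \right)} \right)}}{182} \cdot 120 = 68 \frac{\sqrt{56 + 3^{2}}}{182} \cdot 120 = 68 \sqrt{56 + 9} \cdot \frac{1}{182} \cdot 120 = 68 \sqrt{65} \cdot \frac{1}{182} \cdot 120 = 68 \frac{\sqrt{65}}{182} \cdot 120 = \frac{34 \sqrt{65}}{91} \cdot 120 = \frac{4080 \sqrt{65}}{91}$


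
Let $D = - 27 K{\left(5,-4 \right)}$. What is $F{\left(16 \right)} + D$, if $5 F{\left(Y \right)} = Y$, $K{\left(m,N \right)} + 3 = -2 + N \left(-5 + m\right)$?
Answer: $\frac{691}{5} \approx 138.2$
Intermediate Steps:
$K{\left(m,N \right)} = -5 + N \left(-5 + m\right)$ ($K{\left(m,N \right)} = -3 + \left(-2 + N \left(-5 + m\right)\right) = -5 + N \left(-5 + m\right)$)
$F{\left(Y \right)} = \frac{Y}{5}$
$D = 135$ ($D = - 27 \left(-5 - -20 - 20\right) = - 27 \left(-5 + 20 - 20\right) = \left(-27\right) \left(-5\right) = 135$)
$F{\left(16 \right)} + D = \frac{1}{5} \cdot 16 + 135 = \frac{16}{5} + 135 = \frac{691}{5}$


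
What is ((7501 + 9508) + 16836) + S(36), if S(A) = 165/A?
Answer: 406195/12 ≈ 33850.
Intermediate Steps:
((7501 + 9508) + 16836) + S(36) = ((7501 + 9508) + 16836) + 165/36 = (17009 + 16836) + 165*(1/36) = 33845 + 55/12 = 406195/12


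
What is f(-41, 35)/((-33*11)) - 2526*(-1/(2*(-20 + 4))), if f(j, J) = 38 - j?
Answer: -459733/5808 ≈ -79.155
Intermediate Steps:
f(-41, 35)/((-33*11)) - 2526*(-1/(2*(-20 + 4))) = (38 - 1*(-41))/((-33*11)) - 2526*(-1/(2*(-20 + 4))) = (38 + 41)/(-363) - 2526/((-2*(-16))) = 79*(-1/363) - 2526/32 = -79/363 - 2526*1/32 = -79/363 - 1263/16 = -459733/5808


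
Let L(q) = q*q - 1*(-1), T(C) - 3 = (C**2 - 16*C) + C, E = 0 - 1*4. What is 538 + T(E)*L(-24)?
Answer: 46121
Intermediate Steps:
E = -4 (E = 0 - 4 = -4)
T(C) = 3 + C**2 - 15*C (T(C) = 3 + ((C**2 - 16*C) + C) = 3 + (C**2 - 15*C) = 3 + C**2 - 15*C)
L(q) = 1 + q**2 (L(q) = q**2 + 1 = 1 + q**2)
538 + T(E)*L(-24) = 538 + (3 + (-4)**2 - 15*(-4))*(1 + (-24)**2) = 538 + (3 + 16 + 60)*(1 + 576) = 538 + 79*577 = 538 + 45583 = 46121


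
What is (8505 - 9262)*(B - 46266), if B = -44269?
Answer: 68534995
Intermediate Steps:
(8505 - 9262)*(B - 46266) = (8505 - 9262)*(-44269 - 46266) = -757*(-90535) = 68534995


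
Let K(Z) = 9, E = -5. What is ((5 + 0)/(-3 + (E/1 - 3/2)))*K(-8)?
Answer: -90/19 ≈ -4.7368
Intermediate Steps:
((5 + 0)/(-3 + (E/1 - 3/2)))*K(-8) = ((5 + 0)/(-3 + (-5/1 - 3/2)))*9 = (5/(-3 + (-5*1 - 3*½)))*9 = (5/(-3 + (-5 - 3/2)))*9 = (5/(-3 - 13/2))*9 = (5/(-19/2))*9 = (5*(-2/19))*9 = -10/19*9 = -90/19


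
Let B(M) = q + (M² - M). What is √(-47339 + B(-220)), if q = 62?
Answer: √1343 ≈ 36.647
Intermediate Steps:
B(M) = 62 + M² - M (B(M) = 62 + (M² - M) = 62 + M² - M)
√(-47339 + B(-220)) = √(-47339 + (62 + (-220)² - 1*(-220))) = √(-47339 + (62 + 48400 + 220)) = √(-47339 + 48682) = √1343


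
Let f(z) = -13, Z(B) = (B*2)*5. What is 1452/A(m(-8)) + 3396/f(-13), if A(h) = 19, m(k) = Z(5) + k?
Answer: -45648/247 ≈ -184.81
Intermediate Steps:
Z(B) = 10*B (Z(B) = (2*B)*5 = 10*B)
m(k) = 50 + k (m(k) = 10*5 + k = 50 + k)
1452/A(m(-8)) + 3396/f(-13) = 1452/19 + 3396/(-13) = 1452*(1/19) + 3396*(-1/13) = 1452/19 - 3396/13 = -45648/247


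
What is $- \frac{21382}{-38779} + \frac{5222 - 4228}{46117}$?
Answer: $\frac{1024620020}{1788371143} \approx 0.57294$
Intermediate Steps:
$- \frac{21382}{-38779} + \frac{5222 - 4228}{46117} = \left(-21382\right) \left(- \frac{1}{38779}\right) + 994 \cdot \frac{1}{46117} = \frac{21382}{38779} + \frac{994}{46117} = \frac{1024620020}{1788371143}$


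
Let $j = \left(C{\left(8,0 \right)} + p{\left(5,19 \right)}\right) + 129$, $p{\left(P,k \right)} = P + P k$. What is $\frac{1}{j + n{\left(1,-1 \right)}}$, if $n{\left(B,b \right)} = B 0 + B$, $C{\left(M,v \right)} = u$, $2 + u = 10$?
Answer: $\frac{1}{238} \approx 0.0042017$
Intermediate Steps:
$u = 8$ ($u = -2 + 10 = 8$)
$C{\left(M,v \right)} = 8$
$n{\left(B,b \right)} = B$ ($n{\left(B,b \right)} = 0 + B = B$)
$j = 237$ ($j = \left(8 + 5 \left(1 + 19\right)\right) + 129 = \left(8 + 5 \cdot 20\right) + 129 = \left(8 + 100\right) + 129 = 108 + 129 = 237$)
$\frac{1}{j + n{\left(1,-1 \right)}} = \frac{1}{237 + 1} = \frac{1}{238}$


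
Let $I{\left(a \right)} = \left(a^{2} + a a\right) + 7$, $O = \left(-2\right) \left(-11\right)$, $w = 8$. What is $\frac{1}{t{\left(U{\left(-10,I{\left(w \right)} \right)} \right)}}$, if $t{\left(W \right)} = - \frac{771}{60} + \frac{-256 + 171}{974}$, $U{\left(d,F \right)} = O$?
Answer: $- \frac{9740}{126009} \approx -0.077296$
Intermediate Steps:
$O = 22$
$I{\left(a \right)} = 7 + 2 a^{2}$ ($I{\left(a \right)} = \left(a^{2} + a^{2}\right) + 7 = 2 a^{2} + 7 = 7 + 2 a^{2}$)
$U{\left(d,F \right)} = 22$
$t{\left(W \right)} = - \frac{126009}{9740}$ ($t{\left(W \right)} = \left(-771\right) \frac{1}{60} - \frac{85}{974} = - \frac{257}{20} - \frac{85}{974} = - \frac{126009}{9740}$)
$\frac{1}{t{\left(U{\left(-10,I{\left(w \right)} \right)} \right)}} = \frac{1}{- \frac{126009}{9740}} = - \frac{9740}{126009}$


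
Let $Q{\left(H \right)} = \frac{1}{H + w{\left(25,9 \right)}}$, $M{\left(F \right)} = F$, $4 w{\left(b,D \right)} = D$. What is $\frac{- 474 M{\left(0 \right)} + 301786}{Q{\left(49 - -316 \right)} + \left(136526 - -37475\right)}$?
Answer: $\frac{443323634}{255607473} \approx 1.7344$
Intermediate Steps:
$w{\left(b,D \right)} = \frac{D}{4}$
$Q{\left(H \right)} = \frac{1}{\frac{9}{4} + H}$ ($Q{\left(H \right)} = \frac{1}{H + \frac{1}{4} \cdot 9} = \frac{1}{H + \frac{9}{4}} = \frac{1}{\frac{9}{4} + H}$)
$\frac{- 474 M{\left(0 \right)} + 301786}{Q{\left(49 - -316 \right)} + \left(136526 - -37475\right)} = \frac{\left(-474\right) 0 + 301786}{\frac{4}{9 + 4 \left(49 - -316\right)} + \left(136526 - -37475\right)} = \frac{0 + 301786}{\frac{4}{9 + 4 \left(49 + 316\right)} + \left(136526 + 37475\right)} = \frac{301786}{\frac{4}{9 + 4 \cdot 365} + 174001} = \frac{301786}{\frac{4}{9 + 1460} + 174001} = \frac{301786}{\frac{4}{1469} + 174001} = \frac{301786}{\frac{255607473}{1469}} = 301786 \cdot \frac{1469}{255607473} = \frac{443323634}{255607473}$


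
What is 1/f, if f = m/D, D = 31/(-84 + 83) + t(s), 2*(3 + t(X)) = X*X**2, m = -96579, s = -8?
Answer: 290/96579 ≈ 0.0030027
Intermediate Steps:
t(X) = -3 + X**3/2 (t(X) = -3 + (X*X**2)/2 = -3 + X**3/2)
D = -290 (D = 31/(-84 + 83) + (-3 + (1/2)*(-8)**3) = 31/(-1) + (-3 + (1/2)*(-512)) = 31*(-1) + (-3 - 256) = -31 - 259 = -290)
f = 96579/290 (f = -96579/(-290) = -96579*(-1/290) = 96579/290 ≈ 333.03)
1/f = 1/(96579/290) = 290/96579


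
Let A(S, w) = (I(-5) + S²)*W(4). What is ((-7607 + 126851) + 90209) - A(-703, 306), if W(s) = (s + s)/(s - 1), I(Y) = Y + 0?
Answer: -3325273/3 ≈ -1.1084e+6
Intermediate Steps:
I(Y) = Y
W(s) = 2*s/(-1 + s) (W(s) = (2*s)/(-1 + s) = 2*s/(-1 + s))
A(S, w) = -40/3 + 8*S²/3 (A(S, w) = (-5 + S²)*(2*4/(-1 + 4)) = (-5 + S²)*(2*4/3) = (-5 + S²)*(2*4*(⅓)) = (-5 + S²)*(8/3) = -40/3 + 8*S²/3)
((-7607 + 126851) + 90209) - A(-703, 306) = ((-7607 + 126851) + 90209) - (-40/3 + (8/3)*(-703)²) = (119244 + 90209) - (-40/3 + (8/3)*494209) = 209453 - (-40/3 + 3953672/3) = 209453 - 1*3953632/3 = 209453 - 3953632/3 = -3325273/3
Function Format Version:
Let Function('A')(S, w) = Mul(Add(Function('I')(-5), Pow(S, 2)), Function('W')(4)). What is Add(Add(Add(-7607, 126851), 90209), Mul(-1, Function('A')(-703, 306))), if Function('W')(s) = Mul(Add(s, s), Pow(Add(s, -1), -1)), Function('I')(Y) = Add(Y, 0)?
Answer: Rational(-3325273, 3) ≈ -1.1084e+6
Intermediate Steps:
Function('I')(Y) = Y
Function('W')(s) = Mul(2, s, Pow(Add(-1, s), -1)) (Function('W')(s) = Mul(Mul(2, s), Pow(Add(-1, s), -1)) = Mul(2, s, Pow(Add(-1, s), -1)))
Function('A')(S, w) = Add(Rational(-40, 3), Mul(Rational(8, 3), Pow(S, 2))) (Function('A')(S, w) = Mul(Add(-5, Pow(S, 2)), Mul(2, 4, Pow(Add(-1, 4), -1))) = Mul(Add(-5, Pow(S, 2)), Mul(2, 4, Pow(3, -1))) = Mul(Add(-5, Pow(S, 2)), Mul(2, 4, Rational(1, 3))) = Mul(Add(-5, Pow(S, 2)), Rational(8, 3)) = Add(Rational(-40, 3), Mul(Rational(8, 3), Pow(S, 2))))
Add(Add(Add(-7607, 126851), 90209), Mul(-1, Function('A')(-703, 306))) = Add(Add(Add(-7607, 126851), 90209), Mul(-1, Add(Rational(-40, 3), Mul(Rational(8, 3), Pow(-703, 2))))) = Add(Add(119244, 90209), Mul(-1, Add(Rational(-40, 3), Mul(Rational(8, 3), 494209)))) = Add(209453, Mul(-1, Add(Rational(-40, 3), Rational(3953672, 3)))) = Add(209453, Mul(-1, Rational(3953632, 3))) = Add(209453, Rational(-3953632, 3)) = Rational(-3325273, 3)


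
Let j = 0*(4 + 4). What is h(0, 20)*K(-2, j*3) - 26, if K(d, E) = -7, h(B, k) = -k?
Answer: 114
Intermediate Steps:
j = 0 (j = 0*8 = 0)
h(0, 20)*K(-2, j*3) - 26 = -1*20*(-7) - 26 = -20*(-7) - 26 = 140 - 26 = 114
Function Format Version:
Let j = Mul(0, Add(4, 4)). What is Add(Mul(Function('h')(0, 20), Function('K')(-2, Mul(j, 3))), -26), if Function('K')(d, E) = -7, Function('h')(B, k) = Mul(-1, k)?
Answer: 114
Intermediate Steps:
j = 0 (j = Mul(0, 8) = 0)
Add(Mul(Function('h')(0, 20), Function('K')(-2, Mul(j, 3))), -26) = Add(Mul(Mul(-1, 20), -7), -26) = Add(Mul(-20, -7), -26) = Add(140, -26) = 114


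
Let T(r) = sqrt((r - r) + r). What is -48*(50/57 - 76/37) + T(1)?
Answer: 40415/703 ≈ 57.489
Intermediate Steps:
T(r) = sqrt(r) (T(r) = sqrt(0 + r) = sqrt(r))
-48*(50/57 - 76/37) + T(1) = -48*(50/57 - 76/37) + sqrt(1) = -48*(50*(1/57) - 76*1/37) + 1 = -48*(50/57 - 76/37) + 1 = -48*(-2482/2109) + 1 = 39712/703 + 1 = 40415/703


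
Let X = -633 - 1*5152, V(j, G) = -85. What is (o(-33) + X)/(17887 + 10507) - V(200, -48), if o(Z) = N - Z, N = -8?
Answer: 1203865/14197 ≈ 84.797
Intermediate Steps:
X = -5785 (X = -633 - 5152 = -5785)
o(Z) = -8 - Z
(o(-33) + X)/(17887 + 10507) - V(200, -48) = ((-8 - 1*(-33)) - 5785)/(17887 + 10507) - 1*(-85) = ((-8 + 33) - 5785)/28394 + 85 = (25 - 5785)*(1/28394) + 85 = -5760*1/28394 + 85 = -2880/14197 + 85 = 1203865/14197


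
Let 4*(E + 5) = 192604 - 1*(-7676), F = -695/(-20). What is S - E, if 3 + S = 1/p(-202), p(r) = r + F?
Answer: -33495496/669 ≈ -50068.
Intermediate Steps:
F = 139/4 (F = -695*(-1/20) = 139/4 ≈ 34.750)
p(r) = 139/4 + r (p(r) = r + 139/4 = 139/4 + r)
E = 50065 (E = -5 + (192604 - 1*(-7676))/4 = -5 + (192604 + 7676)/4 = -5 + (¼)*200280 = -5 + 50070 = 50065)
S = -2011/669 (S = -3 + 1/(139/4 - 202) = -3 + 1/(-669/4) = -3 - 4/669 = -2011/669 ≈ -3.0060)
S - E = -2011/669 - 1*50065 = -2011/669 - 50065 = -33495496/669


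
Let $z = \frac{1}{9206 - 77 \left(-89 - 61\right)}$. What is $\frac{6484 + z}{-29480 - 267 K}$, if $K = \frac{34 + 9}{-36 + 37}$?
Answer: $- \frac{134581905}{850186516} \approx -0.1583$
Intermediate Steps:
$K = 43$ ($K = \frac{43}{1} = 43 \cdot 1 = 43$)
$z = \frac{1}{20756}$ ($z = \frac{1}{9206 - -11550} = \frac{1}{9206 + 11550} = \frac{1}{20756} \approx 4.8179 \cdot 10^{-5}$)
$\frac{6484 + z}{-29480 - 267 K} = \frac{6484 + \frac{1}{20756}}{-29480 - 11481} = \frac{134581905}{20756 \left(-29480 - 11481\right)} = \frac{134581905}{20756 \left(-40961\right)} = \frac{134581905}{20756} \left(- \frac{1}{40961}\right) = - \frac{134581905}{850186516}$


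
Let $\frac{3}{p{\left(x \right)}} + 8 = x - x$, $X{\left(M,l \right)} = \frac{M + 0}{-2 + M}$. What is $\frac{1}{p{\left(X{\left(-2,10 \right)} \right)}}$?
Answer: $- \frac{8}{3} \approx -2.6667$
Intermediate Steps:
$X{\left(M,l \right)} = \frac{M}{-2 + M}$
$p{\left(x \right)} = - \frac{3}{8}$ ($p{\left(x \right)} = \frac{3}{-8 + \left(x - x\right)} = \frac{3}{-8 + 0} = \frac{3}{-8} = 3 \left(- \frac{1}{8}\right) = - \frac{3}{8}$)
$\frac{1}{p{\left(X{\left(-2,10 \right)} \right)}} = \frac{1}{- \frac{3}{8}} = - \frac{8}{3}$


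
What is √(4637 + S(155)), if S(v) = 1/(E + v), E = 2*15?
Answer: √158701510/185 ≈ 68.096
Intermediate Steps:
E = 30
S(v) = 1/(30 + v)
√(4637 + S(155)) = √(4637 + 1/(30 + 155)) = √(4637 + 1/185) = √(857846/185) = √158701510/185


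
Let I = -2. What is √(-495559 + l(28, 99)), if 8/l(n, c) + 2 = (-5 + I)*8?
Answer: I*√416765235/29 ≈ 703.96*I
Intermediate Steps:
l(n, c) = -4/29 (l(n, c) = 8/(-2 + (-5 - 2)*8) = 8/(-2 - 7*8) = 8/(-2 - 56) = 8/(-58) = 8*(-1/58) = -4/29)
√(-495559 + l(28, 99)) = √(-495559 - 4/29) = √(-14371215/29) = I*√416765235/29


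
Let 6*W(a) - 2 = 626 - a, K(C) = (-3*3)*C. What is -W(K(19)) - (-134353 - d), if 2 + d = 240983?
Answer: 2251205/6 ≈ 3.7520e+5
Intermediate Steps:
d = 240981 (d = -2 + 240983 = 240981)
K(C) = -9*C
W(a) = 314/3 - a/6 (W(a) = 1/3 + (626 - a)/6 = 1/3 + (313/3 - a/6) = 314/3 - a/6)
-W(K(19)) - (-134353 - d) = -(314/3 - (-3)*19/2) - (-134353 - 1*240981) = -(314/3 - 1/6*(-171)) - (-134353 - 240981) = -(314/3 + 57/2) - 1*(-375334) = -1*799/6 + 375334 = -799/6 + 375334 = 2251205/6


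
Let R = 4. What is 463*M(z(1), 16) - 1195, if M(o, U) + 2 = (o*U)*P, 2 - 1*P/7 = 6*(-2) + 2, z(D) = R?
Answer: 2486967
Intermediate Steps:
z(D) = 4
P = 84 (P = 14 - 7*(6*(-2) + 2) = 14 - 7*(-12 + 2) = 14 - 7*(-10) = 14 + 70 = 84)
M(o, U) = -2 + 84*U*o (M(o, U) = -2 + (o*U)*84 = -2 + (U*o)*84 = -2 + 84*U*o)
463*M(z(1), 16) - 1195 = 463*(-2 + 84*16*4) - 1195 = 463*(-2 + 5376) - 1195 = 463*5374 - 1195 = 2488162 - 1195 = 2486967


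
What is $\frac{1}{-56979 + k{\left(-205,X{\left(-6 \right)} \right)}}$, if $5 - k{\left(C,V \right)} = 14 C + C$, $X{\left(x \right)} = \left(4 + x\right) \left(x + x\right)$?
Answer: $- \frac{1}{53899} \approx -1.8553 \cdot 10^{-5}$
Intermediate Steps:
$X{\left(x \right)} = 2 x \left(4 + x\right)$ ($X{\left(x \right)} = \left(4 + x\right) 2 x = 2 x \left(4 + x\right)$)
$k{\left(C,V \right)} = 5 - 15 C$ ($k{\left(C,V \right)} = 5 - \left(14 C + C\right) = 5 - 15 C$)
$\frac{1}{-56979 + k{\left(-205,X{\left(-6 \right)} \right)}} = \frac{1}{-56979 + \left(5 - -3075\right)} = \frac{1}{-56979 + \left(5 + 3075\right)} = \frac{1}{-56979 + 3080} = \frac{1}{-53899} = - \frac{1}{53899}$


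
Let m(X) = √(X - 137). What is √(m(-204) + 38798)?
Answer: √(38798 + I*√341) ≈ 196.97 + 0.0469*I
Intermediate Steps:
m(X) = √(-137 + X)
√(m(-204) + 38798) = √(√(-137 - 204) + 38798) = √(√(-341) + 38798) = √(I*√341 + 38798) = √(38798 + I*√341)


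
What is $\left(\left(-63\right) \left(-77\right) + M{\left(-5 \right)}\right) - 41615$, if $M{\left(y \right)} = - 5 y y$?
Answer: $-36889$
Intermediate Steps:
$M{\left(y \right)} = - 5 y^{2}$
$\left(\left(-63\right) \left(-77\right) + M{\left(-5 \right)}\right) - 41615 = \left(\left(-63\right) \left(-77\right) - 5 \left(-5\right)^{2}\right) - 41615 = \left(4851 - 125\right) - 41615 = 4726 - 41615 = -36889$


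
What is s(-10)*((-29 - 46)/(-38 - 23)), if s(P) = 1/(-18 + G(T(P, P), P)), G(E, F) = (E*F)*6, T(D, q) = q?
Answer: 25/11834 ≈ 0.0021126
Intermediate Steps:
G(E, F) = 6*E*F
s(P) = 1/(-18 + 6*P²) (s(P) = 1/(-18 + 6*P*P) = 1/(-18 + 6*P²))
s(-10)*((-29 - 46)/(-38 - 23)) = (1/(6*(-3 + (-10)²)))*((-29 - 46)/(-38 - 23)) = (1/(6*(-3 + 100)))*(-75/(-61)) = ((⅙)/97)*(-75*(-1/61)) = ((⅙)*(1/97))*(75/61) = (1/582)*(75/61) = 25/11834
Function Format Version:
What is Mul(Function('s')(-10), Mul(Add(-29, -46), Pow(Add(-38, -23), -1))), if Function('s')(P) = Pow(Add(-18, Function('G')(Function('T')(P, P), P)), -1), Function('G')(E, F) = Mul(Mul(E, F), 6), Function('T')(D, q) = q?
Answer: Rational(25, 11834) ≈ 0.0021126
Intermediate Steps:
Function('G')(E, F) = Mul(6, E, F)
Function('s')(P) = Pow(Add(-18, Mul(6, Pow(P, 2))), -1) (Function('s')(P) = Pow(Add(-18, Mul(6, P, P)), -1) = Pow(Add(-18, Mul(6, Pow(P, 2))), -1))
Mul(Function('s')(-10), Mul(Add(-29, -46), Pow(Add(-38, -23), -1))) = Mul(Mul(Rational(1, 6), Pow(Add(-3, Pow(-10, 2)), -1)), Mul(Add(-29, -46), Pow(Add(-38, -23), -1))) = Mul(Mul(Rational(1, 6), Pow(Add(-3, 100), -1)), Mul(-75, Pow(-61, -1))) = Mul(Mul(Rational(1, 6), Pow(97, -1)), Mul(-75, Rational(-1, 61))) = Mul(Mul(Rational(1, 6), Rational(1, 97)), Rational(75, 61)) = Mul(Rational(1, 582), Rational(75, 61)) = Rational(25, 11834)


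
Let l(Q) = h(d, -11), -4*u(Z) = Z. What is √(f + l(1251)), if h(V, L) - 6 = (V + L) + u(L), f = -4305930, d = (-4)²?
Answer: I*√17223665/2 ≈ 2075.1*I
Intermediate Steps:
u(Z) = -Z/4
d = 16
h(V, L) = 6 + V + 3*L/4 (h(V, L) = 6 + ((V + L) - L/4) = 6 + ((L + V) - L/4) = 6 + (V + 3*L/4) = 6 + V + 3*L/4)
l(Q) = 55/4 (l(Q) = 6 + 16 + (¾)*(-11) = 6 + 16 - 33/4 = 55/4)
√(f + l(1251)) = √(-4305930 + 55/4) = √(-17223665/4) = I*√17223665/2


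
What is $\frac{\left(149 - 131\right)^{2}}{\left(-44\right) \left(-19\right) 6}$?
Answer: $\frac{27}{418} \approx 0.064593$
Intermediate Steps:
$\frac{\left(149 - 131\right)^{2}}{\left(-44\right) \left(-19\right) 6} = \frac{18^{2}}{836 \cdot 6} = \frac{324}{5016} = 324 \cdot \frac{1}{5016} = \frac{27}{418}$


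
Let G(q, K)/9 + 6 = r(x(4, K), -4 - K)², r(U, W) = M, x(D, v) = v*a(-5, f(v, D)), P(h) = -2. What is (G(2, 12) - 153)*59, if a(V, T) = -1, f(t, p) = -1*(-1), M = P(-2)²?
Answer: -3717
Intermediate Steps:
M = 4 (M = (-2)² = 4)
f(t, p) = 1
x(D, v) = -v (x(D, v) = v*(-1) = -v)
r(U, W) = 4
G(q, K) = 90 (G(q, K) = -54 + 9*4² = -54 + 9*16 = -54 + 144 = 90)
(G(2, 12) - 153)*59 = (90 - 153)*59 = -63*59 = -3717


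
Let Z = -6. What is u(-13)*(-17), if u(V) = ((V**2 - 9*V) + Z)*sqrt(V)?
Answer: -4760*I*sqrt(13) ≈ -17162.0*I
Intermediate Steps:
u(V) = sqrt(V)*(-6 + V**2 - 9*V) (u(V) = ((V**2 - 9*V) - 6)*sqrt(V) = (-6 + V**2 - 9*V)*sqrt(V) = sqrt(V)*(-6 + V**2 - 9*V))
u(-13)*(-17) = (sqrt(-13)*(-6 + (-13)**2 - 9*(-13)))*(-17) = ((I*sqrt(13))*(-6 + 169 + 117))*(-17) = ((I*sqrt(13))*280)*(-17) = (280*I*sqrt(13))*(-17) = -4760*I*sqrt(13)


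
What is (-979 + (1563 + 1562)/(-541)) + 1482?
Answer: 268998/541 ≈ 497.22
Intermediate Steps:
(-979 + (1563 + 1562)/(-541)) + 1482 = (-979 + 3125*(-1/541)) + 1482 = (-979 - 3125/541) + 1482 = -532764/541 + 1482 = 268998/541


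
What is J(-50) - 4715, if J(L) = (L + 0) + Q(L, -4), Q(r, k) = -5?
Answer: -4770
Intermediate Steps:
J(L) = -5 + L (J(L) = (L + 0) - 5 = L - 5 = -5 + L)
J(-50) - 4715 = (-5 - 50) - 4715 = -55 - 4715 = -4770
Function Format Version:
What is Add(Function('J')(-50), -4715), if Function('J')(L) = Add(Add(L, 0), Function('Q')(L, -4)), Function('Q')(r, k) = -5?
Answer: -4770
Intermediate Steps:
Function('J')(L) = Add(-5, L) (Function('J')(L) = Add(Add(L, 0), -5) = Add(L, -5) = Add(-5, L))
Add(Function('J')(-50), -4715) = Add(Add(-5, -50), -4715) = Add(-55, -4715) = -4770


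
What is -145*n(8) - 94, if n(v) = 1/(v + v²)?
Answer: -6913/72 ≈ -96.014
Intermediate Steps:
-145*n(8) - 94 = -145/(8*(1 + 8)) - 94 = -145/(8*9) - 94 = -145*1/72 - 94 = -145/72 - 94 = -6913/72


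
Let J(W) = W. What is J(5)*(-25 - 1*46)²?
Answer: 25205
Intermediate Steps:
J(5)*(-25 - 1*46)² = 5*(-25 - 1*46)² = 5*(-25 - 46)² = 5*(-71)² = 5*5041 = 25205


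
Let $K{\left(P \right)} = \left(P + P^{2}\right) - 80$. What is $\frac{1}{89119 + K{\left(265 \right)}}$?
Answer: $\frac{1}{159529} \approx 6.2685 \cdot 10^{-6}$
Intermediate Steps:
$K{\left(P \right)} = -80 + P + P^{2}$
$\frac{1}{89119 + K{\left(265 \right)}} = \frac{1}{89119 + \left(-80 + 265 + 265^{2}\right)} = \frac{1}{89119 + \left(-80 + 265 + 70225\right)} = \frac{1}{89119 + 70410} = \frac{1}{159529}$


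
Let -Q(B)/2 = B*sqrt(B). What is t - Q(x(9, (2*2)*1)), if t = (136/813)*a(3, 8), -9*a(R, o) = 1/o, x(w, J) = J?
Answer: 117055/7317 ≈ 15.998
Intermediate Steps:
a(R, o) = -1/(9*o)
Q(B) = -2*B**(3/2) (Q(B) = -2*B*sqrt(B) = -2*B**(3/2))
t = -17/7317 (t = (136/813)*(-1/9/8) = (136*(1/813))*(-1/9*1/8) = (136/813)*(-1/72) = -17/7317 ≈ -0.0023234)
t - Q(x(9, (2*2)*1)) = -17/7317 - (-2)*((2*2)*1)**(3/2) = -17/7317 - (-2)*(4*1)**(3/2) = -17/7317 - (-2)*4**(3/2) = -17/7317 - (-2)*8 = -17/7317 - 1*(-16) = -17/7317 + 16 = 117055/7317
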